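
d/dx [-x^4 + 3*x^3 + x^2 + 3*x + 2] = -4*x^3 + 9*x^2 + 2*x + 3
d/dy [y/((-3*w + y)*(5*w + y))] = (y*(3*w - y) - y*(5*w + y) - (3*w - y)*(5*w + y))/((3*w - y)^2*(5*w + y)^2)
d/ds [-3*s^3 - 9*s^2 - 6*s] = -9*s^2 - 18*s - 6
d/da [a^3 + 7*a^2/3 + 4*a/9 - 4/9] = 3*a^2 + 14*a/3 + 4/9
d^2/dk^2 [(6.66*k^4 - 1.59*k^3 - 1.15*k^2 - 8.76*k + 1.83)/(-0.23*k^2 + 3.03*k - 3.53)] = (-0.704628*k^6 + 27.848124*k^5 - 399.312288*k^4 + 1168.898202*k^3 - 1104.096966*k^2 + 83.855484*k + 185.421698)/(0.012167*k^6 - 0.480861*k^5 + 6.895032*k^4 - 42.578469*k^3 + 105.823752*k^2 - 113.269581*k + 43.986977)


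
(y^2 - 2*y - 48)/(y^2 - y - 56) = (y + 6)/(y + 7)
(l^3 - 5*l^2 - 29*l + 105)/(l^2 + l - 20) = (l^2 - 10*l + 21)/(l - 4)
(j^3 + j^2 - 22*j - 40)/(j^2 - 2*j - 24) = (j^2 - 3*j - 10)/(j - 6)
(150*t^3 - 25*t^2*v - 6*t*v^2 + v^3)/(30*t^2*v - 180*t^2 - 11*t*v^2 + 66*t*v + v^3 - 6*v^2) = (5*t + v)/(v - 6)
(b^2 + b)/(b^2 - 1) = b/(b - 1)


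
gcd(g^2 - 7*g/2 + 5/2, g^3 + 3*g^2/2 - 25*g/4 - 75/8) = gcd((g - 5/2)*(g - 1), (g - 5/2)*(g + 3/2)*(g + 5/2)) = g - 5/2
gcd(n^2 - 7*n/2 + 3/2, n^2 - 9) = n - 3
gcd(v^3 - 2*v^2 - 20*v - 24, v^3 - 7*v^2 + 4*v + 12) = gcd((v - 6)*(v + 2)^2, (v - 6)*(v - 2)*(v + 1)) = v - 6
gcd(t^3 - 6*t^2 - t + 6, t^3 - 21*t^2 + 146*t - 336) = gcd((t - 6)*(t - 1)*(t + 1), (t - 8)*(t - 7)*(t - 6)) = t - 6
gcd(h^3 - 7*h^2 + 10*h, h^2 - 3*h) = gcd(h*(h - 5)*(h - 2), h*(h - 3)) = h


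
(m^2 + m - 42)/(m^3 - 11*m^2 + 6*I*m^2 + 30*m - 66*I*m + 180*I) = (m + 7)/(m^2 + m*(-5 + 6*I) - 30*I)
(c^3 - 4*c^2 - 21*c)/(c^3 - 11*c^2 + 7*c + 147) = c/(c - 7)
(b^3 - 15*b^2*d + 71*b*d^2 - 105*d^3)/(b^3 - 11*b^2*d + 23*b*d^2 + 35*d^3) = (b - 3*d)/(b + d)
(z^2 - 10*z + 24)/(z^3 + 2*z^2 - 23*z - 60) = (z^2 - 10*z + 24)/(z^3 + 2*z^2 - 23*z - 60)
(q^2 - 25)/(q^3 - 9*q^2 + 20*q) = (q + 5)/(q*(q - 4))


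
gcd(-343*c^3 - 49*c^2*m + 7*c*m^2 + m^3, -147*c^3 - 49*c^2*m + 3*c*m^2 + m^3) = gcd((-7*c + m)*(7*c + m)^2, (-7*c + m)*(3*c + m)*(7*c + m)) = 49*c^2 - m^2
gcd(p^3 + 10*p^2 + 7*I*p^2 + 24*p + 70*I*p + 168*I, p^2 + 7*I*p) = p + 7*I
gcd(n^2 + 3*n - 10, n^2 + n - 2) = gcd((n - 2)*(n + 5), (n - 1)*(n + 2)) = 1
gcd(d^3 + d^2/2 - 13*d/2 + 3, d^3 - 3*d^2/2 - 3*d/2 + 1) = d^2 - 5*d/2 + 1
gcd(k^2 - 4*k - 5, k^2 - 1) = k + 1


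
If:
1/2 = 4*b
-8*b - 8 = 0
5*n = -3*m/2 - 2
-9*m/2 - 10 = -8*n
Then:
No Solution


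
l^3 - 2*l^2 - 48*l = l*(l - 8)*(l + 6)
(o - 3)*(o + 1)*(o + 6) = o^3 + 4*o^2 - 15*o - 18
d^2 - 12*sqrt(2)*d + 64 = (d - 8*sqrt(2))*(d - 4*sqrt(2))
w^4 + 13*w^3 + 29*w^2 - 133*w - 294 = (w - 3)*(w + 2)*(w + 7)^2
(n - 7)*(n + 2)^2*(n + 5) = n^4 + 2*n^3 - 39*n^2 - 148*n - 140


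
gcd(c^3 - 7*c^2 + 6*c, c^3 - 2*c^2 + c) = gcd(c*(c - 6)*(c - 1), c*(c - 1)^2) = c^2 - c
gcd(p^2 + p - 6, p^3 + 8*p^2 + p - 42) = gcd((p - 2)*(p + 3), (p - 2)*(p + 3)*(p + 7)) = p^2 + p - 6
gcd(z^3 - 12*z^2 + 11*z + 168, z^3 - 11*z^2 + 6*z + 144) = z^2 - 5*z - 24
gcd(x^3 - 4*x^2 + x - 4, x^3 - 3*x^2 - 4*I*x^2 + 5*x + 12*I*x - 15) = x + I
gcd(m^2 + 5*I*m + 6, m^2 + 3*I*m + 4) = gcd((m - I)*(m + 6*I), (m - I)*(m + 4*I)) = m - I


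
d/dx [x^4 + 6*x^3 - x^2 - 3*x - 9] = 4*x^3 + 18*x^2 - 2*x - 3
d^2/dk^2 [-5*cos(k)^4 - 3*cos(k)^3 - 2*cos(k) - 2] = (27*cos(k)^2 + 20*cos(3*k) - 16)*cos(k)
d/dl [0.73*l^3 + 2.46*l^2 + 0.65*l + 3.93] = 2.19*l^2 + 4.92*l + 0.65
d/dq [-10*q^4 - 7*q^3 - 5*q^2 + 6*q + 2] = -40*q^3 - 21*q^2 - 10*q + 6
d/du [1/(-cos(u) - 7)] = -sin(u)/(cos(u) + 7)^2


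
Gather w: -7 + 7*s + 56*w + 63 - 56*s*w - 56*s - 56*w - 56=-56*s*w - 49*s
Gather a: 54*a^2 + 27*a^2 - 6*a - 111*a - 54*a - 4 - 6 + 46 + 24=81*a^2 - 171*a + 60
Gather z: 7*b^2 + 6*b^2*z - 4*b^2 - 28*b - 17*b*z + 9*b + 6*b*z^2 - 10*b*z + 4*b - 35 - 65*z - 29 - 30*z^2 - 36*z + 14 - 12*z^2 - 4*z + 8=3*b^2 - 15*b + z^2*(6*b - 42) + z*(6*b^2 - 27*b - 105) - 42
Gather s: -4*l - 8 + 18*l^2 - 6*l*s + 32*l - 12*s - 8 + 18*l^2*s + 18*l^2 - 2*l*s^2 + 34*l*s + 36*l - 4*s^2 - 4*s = 36*l^2 + 64*l + s^2*(-2*l - 4) + s*(18*l^2 + 28*l - 16) - 16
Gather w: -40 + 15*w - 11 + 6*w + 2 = 21*w - 49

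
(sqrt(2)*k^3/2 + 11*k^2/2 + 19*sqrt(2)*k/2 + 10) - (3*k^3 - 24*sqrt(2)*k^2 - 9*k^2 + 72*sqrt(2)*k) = -3*k^3 + sqrt(2)*k^3/2 + 29*k^2/2 + 24*sqrt(2)*k^2 - 125*sqrt(2)*k/2 + 10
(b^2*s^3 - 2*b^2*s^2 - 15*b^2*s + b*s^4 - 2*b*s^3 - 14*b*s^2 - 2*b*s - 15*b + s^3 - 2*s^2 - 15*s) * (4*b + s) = 4*b^3*s^3 - 8*b^3*s^2 - 60*b^3*s + 5*b^2*s^4 - 10*b^2*s^3 - 71*b^2*s^2 - 8*b^2*s - 60*b^2 + b*s^5 - 2*b*s^4 - 10*b*s^3 - 10*b*s^2 - 75*b*s + s^4 - 2*s^3 - 15*s^2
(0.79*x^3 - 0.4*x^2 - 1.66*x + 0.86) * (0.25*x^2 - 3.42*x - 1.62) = 0.1975*x^5 - 2.8018*x^4 - 0.3268*x^3 + 6.5402*x^2 - 0.252*x - 1.3932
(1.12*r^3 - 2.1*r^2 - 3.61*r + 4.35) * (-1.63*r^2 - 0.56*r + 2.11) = -1.8256*r^5 + 2.7958*r^4 + 9.4235*r^3 - 9.4999*r^2 - 10.0531*r + 9.1785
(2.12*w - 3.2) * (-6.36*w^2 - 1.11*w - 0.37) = -13.4832*w^3 + 17.9988*w^2 + 2.7676*w + 1.184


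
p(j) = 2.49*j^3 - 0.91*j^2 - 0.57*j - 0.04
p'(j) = 7.47*j^2 - 1.82*j - 0.57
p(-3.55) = -120.88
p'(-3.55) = 100.03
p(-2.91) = -67.45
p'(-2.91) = 67.98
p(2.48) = 30.93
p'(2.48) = 40.86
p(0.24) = -0.19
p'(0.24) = -0.58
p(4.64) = 226.47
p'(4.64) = 151.81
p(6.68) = 697.76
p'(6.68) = 320.60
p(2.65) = 38.40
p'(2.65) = 47.07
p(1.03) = 1.13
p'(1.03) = 5.48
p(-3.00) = -73.75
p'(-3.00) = 72.12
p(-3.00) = -73.75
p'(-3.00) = 72.12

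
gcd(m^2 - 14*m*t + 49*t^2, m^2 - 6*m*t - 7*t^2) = -m + 7*t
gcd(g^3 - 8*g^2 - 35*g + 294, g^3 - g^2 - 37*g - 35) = g - 7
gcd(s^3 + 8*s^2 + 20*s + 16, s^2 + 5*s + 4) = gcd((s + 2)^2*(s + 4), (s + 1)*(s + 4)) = s + 4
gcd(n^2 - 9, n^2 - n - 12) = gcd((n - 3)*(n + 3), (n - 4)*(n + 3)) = n + 3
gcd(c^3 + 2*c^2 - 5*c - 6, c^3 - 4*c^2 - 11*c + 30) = c^2 + c - 6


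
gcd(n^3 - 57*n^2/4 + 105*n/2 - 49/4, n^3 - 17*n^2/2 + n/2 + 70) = n - 7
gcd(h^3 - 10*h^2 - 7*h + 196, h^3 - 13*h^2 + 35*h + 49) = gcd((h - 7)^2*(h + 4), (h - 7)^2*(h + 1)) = h^2 - 14*h + 49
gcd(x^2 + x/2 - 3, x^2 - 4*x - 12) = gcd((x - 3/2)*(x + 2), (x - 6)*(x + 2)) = x + 2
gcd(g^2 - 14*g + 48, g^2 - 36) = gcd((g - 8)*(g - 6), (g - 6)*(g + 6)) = g - 6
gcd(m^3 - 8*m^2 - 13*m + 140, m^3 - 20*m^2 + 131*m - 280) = m^2 - 12*m + 35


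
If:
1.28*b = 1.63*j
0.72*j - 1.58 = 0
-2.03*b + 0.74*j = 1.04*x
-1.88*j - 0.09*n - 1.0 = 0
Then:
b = 2.79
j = 2.19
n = -56.95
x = -3.89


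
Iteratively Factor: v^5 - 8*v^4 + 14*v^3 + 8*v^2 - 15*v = (v + 1)*(v^4 - 9*v^3 + 23*v^2 - 15*v) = (v - 5)*(v + 1)*(v^3 - 4*v^2 + 3*v) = (v - 5)*(v - 3)*(v + 1)*(v^2 - v) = v*(v - 5)*(v - 3)*(v + 1)*(v - 1)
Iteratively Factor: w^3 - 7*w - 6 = (w - 3)*(w^2 + 3*w + 2) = (w - 3)*(w + 1)*(w + 2)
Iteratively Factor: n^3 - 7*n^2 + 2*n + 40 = (n + 2)*(n^2 - 9*n + 20) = (n - 5)*(n + 2)*(n - 4)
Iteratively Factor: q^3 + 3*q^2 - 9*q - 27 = (q - 3)*(q^2 + 6*q + 9) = (q - 3)*(q + 3)*(q + 3)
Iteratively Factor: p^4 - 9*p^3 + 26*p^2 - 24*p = (p - 3)*(p^3 - 6*p^2 + 8*p) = p*(p - 3)*(p^2 - 6*p + 8) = p*(p - 3)*(p - 2)*(p - 4)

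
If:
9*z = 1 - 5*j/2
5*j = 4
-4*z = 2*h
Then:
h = 2/9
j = 4/5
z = -1/9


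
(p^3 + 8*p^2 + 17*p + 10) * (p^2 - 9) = p^5 + 8*p^4 + 8*p^3 - 62*p^2 - 153*p - 90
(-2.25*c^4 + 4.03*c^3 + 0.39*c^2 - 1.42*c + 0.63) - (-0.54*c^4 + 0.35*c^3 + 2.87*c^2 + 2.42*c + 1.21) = -1.71*c^4 + 3.68*c^3 - 2.48*c^2 - 3.84*c - 0.58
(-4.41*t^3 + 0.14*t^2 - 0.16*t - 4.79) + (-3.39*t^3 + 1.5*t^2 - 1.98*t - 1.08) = -7.8*t^3 + 1.64*t^2 - 2.14*t - 5.87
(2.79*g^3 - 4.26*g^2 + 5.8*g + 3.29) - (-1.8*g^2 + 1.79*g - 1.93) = 2.79*g^3 - 2.46*g^2 + 4.01*g + 5.22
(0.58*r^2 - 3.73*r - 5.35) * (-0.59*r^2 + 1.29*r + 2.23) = -0.3422*r^4 + 2.9489*r^3 - 0.361800000000001*r^2 - 15.2194*r - 11.9305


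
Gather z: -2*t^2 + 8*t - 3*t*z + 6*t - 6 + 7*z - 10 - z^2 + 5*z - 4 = -2*t^2 + 14*t - z^2 + z*(12 - 3*t) - 20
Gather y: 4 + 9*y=9*y + 4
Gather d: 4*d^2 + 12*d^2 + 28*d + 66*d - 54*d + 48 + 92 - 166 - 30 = 16*d^2 + 40*d - 56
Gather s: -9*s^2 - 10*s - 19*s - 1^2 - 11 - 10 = -9*s^2 - 29*s - 22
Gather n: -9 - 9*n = -9*n - 9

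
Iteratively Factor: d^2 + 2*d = (d)*(d + 2)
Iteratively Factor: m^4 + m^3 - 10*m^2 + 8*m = (m)*(m^3 + m^2 - 10*m + 8) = m*(m + 4)*(m^2 - 3*m + 2) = m*(m - 2)*(m + 4)*(m - 1)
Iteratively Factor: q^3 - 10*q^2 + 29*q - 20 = (q - 1)*(q^2 - 9*q + 20) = (q - 4)*(q - 1)*(q - 5)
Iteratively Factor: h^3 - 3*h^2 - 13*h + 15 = (h - 5)*(h^2 + 2*h - 3) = (h - 5)*(h + 3)*(h - 1)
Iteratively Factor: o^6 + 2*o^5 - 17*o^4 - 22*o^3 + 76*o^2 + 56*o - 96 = (o + 2)*(o^5 - 17*o^3 + 12*o^2 + 52*o - 48) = (o + 2)^2*(o^4 - 2*o^3 - 13*o^2 + 38*o - 24) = (o - 2)*(o + 2)^2*(o^3 - 13*o + 12) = (o - 2)*(o + 2)^2*(o + 4)*(o^2 - 4*o + 3) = (o - 2)*(o - 1)*(o + 2)^2*(o + 4)*(o - 3)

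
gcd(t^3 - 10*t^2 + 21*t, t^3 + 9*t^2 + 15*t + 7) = 1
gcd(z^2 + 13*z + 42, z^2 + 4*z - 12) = z + 6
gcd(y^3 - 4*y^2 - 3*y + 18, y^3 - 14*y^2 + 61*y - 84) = y - 3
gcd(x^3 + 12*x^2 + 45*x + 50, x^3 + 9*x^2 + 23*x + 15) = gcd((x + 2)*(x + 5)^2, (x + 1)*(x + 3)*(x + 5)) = x + 5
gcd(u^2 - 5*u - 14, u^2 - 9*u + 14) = u - 7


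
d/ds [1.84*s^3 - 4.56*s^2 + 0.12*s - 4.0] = 5.52*s^2 - 9.12*s + 0.12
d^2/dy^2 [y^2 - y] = 2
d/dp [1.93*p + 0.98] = 1.93000000000000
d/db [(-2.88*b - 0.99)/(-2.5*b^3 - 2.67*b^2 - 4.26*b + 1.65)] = (7.2*b^3 + 7.6896*b^2 + 12.2688*b - (2.88*b + 0.99)*(7.5*b^2 + 5.34*b + 4.26) - 4.752)/(2.5*b^3 + 2.67*b^2 + 4.26*b - 1.65)^2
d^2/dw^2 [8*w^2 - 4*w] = 16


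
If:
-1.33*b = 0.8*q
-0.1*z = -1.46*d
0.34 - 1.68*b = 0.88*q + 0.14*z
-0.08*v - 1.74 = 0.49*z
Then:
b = 1.5668202764977 - 0.645161290322581*z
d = 0.0684931506849315*z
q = 1.07258064516129*z - 2.60483870967742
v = -6.125*z - 21.75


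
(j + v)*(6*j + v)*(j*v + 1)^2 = 6*j^4*v^2 + 7*j^3*v^3 + 12*j^3*v + j^2*v^4 + 14*j^2*v^2 + 6*j^2 + 2*j*v^3 + 7*j*v + v^2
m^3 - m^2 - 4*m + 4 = (m - 2)*(m - 1)*(m + 2)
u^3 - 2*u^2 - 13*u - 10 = (u - 5)*(u + 1)*(u + 2)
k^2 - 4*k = k*(k - 4)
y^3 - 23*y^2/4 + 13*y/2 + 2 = (y - 4)*(y - 2)*(y + 1/4)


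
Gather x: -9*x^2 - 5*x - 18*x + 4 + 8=-9*x^2 - 23*x + 12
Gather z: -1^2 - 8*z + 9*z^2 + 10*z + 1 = 9*z^2 + 2*z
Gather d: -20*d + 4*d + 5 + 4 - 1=8 - 16*d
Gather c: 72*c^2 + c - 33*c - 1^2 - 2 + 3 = 72*c^2 - 32*c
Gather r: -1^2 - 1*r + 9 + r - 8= 0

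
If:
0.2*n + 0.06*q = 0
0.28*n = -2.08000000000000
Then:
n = -7.43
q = 24.76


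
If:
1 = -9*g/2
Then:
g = -2/9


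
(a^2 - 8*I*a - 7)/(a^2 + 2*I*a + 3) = (a - 7*I)/(a + 3*I)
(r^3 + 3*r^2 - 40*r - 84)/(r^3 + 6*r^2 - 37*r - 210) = (r + 2)/(r + 5)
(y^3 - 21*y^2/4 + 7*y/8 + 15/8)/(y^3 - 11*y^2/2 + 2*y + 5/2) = (y - 3/4)/(y - 1)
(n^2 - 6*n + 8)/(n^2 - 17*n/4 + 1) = 4*(n - 2)/(4*n - 1)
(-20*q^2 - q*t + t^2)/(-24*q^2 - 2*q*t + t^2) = (5*q - t)/(6*q - t)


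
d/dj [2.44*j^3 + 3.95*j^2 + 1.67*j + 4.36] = 7.32*j^2 + 7.9*j + 1.67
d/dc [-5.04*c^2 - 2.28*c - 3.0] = -10.08*c - 2.28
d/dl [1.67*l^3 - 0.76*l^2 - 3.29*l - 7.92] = 5.01*l^2 - 1.52*l - 3.29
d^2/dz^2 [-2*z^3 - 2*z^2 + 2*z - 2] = -12*z - 4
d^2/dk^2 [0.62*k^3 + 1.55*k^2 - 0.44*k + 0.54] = 3.72*k + 3.1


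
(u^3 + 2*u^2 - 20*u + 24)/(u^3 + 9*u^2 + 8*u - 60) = (u - 2)/(u + 5)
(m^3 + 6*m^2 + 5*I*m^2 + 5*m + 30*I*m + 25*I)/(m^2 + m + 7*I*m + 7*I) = (m^2 + 5*m*(1 + I) + 25*I)/(m + 7*I)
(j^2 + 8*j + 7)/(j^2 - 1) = (j + 7)/(j - 1)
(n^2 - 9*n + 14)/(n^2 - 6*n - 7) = (n - 2)/(n + 1)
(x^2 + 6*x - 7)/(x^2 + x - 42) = (x - 1)/(x - 6)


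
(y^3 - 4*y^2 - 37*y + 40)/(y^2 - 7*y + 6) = (y^2 - 3*y - 40)/(y - 6)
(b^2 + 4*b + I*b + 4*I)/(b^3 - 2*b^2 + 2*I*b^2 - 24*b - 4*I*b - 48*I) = (b + I)/(b^2 + 2*b*(-3 + I) - 12*I)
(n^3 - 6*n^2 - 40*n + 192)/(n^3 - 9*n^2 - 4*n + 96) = (n + 6)/(n + 3)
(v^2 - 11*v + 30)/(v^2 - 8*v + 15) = (v - 6)/(v - 3)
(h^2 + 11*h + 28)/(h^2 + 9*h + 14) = (h + 4)/(h + 2)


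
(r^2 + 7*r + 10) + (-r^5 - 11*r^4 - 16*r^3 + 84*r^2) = -r^5 - 11*r^4 - 16*r^3 + 85*r^2 + 7*r + 10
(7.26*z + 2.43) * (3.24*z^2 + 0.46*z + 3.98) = 23.5224*z^3 + 11.2128*z^2 + 30.0126*z + 9.6714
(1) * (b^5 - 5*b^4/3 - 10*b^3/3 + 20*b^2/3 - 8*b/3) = b^5 - 5*b^4/3 - 10*b^3/3 + 20*b^2/3 - 8*b/3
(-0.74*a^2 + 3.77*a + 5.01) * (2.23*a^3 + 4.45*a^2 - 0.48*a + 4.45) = -1.6502*a^5 + 5.1141*a^4 + 28.304*a^3 + 17.1919*a^2 + 14.3717*a + 22.2945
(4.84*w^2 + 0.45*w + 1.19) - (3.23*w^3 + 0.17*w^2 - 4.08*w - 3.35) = -3.23*w^3 + 4.67*w^2 + 4.53*w + 4.54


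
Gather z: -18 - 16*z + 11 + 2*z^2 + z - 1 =2*z^2 - 15*z - 8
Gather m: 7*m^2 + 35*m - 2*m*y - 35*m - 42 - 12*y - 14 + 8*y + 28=7*m^2 - 2*m*y - 4*y - 28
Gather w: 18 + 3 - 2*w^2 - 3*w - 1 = -2*w^2 - 3*w + 20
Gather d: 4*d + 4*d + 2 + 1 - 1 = 8*d + 2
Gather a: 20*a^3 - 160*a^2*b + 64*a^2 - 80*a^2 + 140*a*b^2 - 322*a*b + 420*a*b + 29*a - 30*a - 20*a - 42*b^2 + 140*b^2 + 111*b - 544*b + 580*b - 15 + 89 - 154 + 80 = 20*a^3 + a^2*(-160*b - 16) + a*(140*b^2 + 98*b - 21) + 98*b^2 + 147*b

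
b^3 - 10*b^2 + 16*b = b*(b - 8)*(b - 2)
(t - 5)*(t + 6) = t^2 + t - 30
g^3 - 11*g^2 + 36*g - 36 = (g - 6)*(g - 3)*(g - 2)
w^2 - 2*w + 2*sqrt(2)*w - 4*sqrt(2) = (w - 2)*(w + 2*sqrt(2))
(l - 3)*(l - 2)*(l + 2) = l^3 - 3*l^2 - 4*l + 12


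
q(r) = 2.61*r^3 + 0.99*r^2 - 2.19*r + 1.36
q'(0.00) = -2.19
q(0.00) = 1.36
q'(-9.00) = 614.22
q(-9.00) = -1801.43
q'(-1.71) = 17.32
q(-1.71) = -5.05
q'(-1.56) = 13.78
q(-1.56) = -2.72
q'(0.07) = -2.01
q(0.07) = 1.21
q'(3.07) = 77.69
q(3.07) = 79.49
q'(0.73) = 3.43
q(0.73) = 1.30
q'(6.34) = 325.09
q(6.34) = 692.40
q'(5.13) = 214.03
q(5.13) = 368.54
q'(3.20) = 84.33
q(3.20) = 90.01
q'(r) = 7.83*r^2 + 1.98*r - 2.19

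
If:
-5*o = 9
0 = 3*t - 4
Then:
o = -9/5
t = 4/3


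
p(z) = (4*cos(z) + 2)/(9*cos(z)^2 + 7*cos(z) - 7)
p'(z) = (18*sin(z)*cos(z) + 7*sin(z))*(4*cos(z) + 2)/(9*cos(z)^2 + 7*cos(z) - 7)^2 - 4*sin(z)/(9*cos(z)^2 + 7*cos(z) - 7) = 6*(6*cos(z)^2 + 6*cos(z) + 7)*sin(z)/(-9*sin(z)^2 + 7*cos(z) + 2)^2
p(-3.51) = 0.30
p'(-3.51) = 0.44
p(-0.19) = 0.69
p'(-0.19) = -0.29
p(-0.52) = 0.93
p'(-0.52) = -1.46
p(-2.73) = 0.28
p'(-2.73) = -0.46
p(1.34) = -0.59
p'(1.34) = 2.09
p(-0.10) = 0.67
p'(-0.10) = -0.14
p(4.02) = 0.07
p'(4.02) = -0.43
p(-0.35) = 0.77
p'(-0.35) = -0.65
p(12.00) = 1.01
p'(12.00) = -1.86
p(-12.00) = 1.01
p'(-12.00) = 1.86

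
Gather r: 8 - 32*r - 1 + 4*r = 7 - 28*r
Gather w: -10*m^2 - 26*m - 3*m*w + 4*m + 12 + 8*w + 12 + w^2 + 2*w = -10*m^2 - 22*m + w^2 + w*(10 - 3*m) + 24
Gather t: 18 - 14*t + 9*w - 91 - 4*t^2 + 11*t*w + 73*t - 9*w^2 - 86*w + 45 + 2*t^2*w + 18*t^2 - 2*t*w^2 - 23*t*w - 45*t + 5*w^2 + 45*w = t^2*(2*w + 14) + t*(-2*w^2 - 12*w + 14) - 4*w^2 - 32*w - 28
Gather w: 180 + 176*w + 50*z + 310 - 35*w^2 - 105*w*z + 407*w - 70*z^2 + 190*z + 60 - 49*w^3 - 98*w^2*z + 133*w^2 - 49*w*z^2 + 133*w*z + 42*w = -49*w^3 + w^2*(98 - 98*z) + w*(-49*z^2 + 28*z + 625) - 70*z^2 + 240*z + 550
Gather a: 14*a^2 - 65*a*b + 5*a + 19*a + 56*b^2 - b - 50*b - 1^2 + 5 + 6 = 14*a^2 + a*(24 - 65*b) + 56*b^2 - 51*b + 10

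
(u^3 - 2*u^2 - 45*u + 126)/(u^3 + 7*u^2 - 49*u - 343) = (u^2 - 9*u + 18)/(u^2 - 49)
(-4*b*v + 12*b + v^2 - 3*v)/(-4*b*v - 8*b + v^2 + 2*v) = (v - 3)/(v + 2)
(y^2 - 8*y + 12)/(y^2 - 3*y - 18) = (y - 2)/(y + 3)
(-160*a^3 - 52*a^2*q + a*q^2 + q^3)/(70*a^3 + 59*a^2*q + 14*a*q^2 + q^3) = (-32*a^2 - 4*a*q + q^2)/(14*a^2 + 9*a*q + q^2)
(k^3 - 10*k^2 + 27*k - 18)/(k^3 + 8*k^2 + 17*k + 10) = (k^3 - 10*k^2 + 27*k - 18)/(k^3 + 8*k^2 + 17*k + 10)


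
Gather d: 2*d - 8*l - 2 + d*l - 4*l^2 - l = d*(l + 2) - 4*l^2 - 9*l - 2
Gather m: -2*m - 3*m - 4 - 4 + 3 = -5*m - 5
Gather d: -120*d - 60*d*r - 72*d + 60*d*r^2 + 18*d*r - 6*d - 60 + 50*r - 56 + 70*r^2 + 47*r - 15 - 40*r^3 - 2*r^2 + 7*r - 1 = d*(60*r^2 - 42*r - 198) - 40*r^3 + 68*r^2 + 104*r - 132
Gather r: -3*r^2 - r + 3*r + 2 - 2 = -3*r^2 + 2*r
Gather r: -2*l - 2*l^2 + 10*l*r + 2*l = -2*l^2 + 10*l*r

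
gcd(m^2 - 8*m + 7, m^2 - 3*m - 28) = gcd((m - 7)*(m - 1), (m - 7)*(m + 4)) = m - 7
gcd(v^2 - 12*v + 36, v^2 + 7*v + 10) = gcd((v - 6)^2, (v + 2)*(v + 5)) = 1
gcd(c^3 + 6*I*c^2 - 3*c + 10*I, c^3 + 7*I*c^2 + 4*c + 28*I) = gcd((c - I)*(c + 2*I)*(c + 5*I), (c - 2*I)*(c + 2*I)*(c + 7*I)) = c + 2*I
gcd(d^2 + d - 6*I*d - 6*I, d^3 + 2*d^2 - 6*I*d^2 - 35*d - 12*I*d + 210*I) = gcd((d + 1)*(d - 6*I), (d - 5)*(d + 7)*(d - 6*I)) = d - 6*I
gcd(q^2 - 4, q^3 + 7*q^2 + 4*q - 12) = q + 2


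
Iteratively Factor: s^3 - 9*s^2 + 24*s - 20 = (s - 2)*(s^2 - 7*s + 10) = (s - 5)*(s - 2)*(s - 2)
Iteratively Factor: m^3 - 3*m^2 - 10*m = (m + 2)*(m^2 - 5*m) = (m - 5)*(m + 2)*(m)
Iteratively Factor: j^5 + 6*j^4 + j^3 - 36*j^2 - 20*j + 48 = (j - 1)*(j^4 + 7*j^3 + 8*j^2 - 28*j - 48) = (j - 1)*(j + 3)*(j^3 + 4*j^2 - 4*j - 16) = (j - 1)*(j + 2)*(j + 3)*(j^2 + 2*j - 8) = (j - 1)*(j + 2)*(j + 3)*(j + 4)*(j - 2)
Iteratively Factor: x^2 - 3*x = (x)*(x - 3)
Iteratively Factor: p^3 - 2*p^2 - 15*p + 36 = (p - 3)*(p^2 + p - 12) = (p - 3)^2*(p + 4)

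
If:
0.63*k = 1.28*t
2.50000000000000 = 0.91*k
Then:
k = 2.75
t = 1.35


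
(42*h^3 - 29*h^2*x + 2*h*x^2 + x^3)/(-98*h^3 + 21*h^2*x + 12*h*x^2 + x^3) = (-3*h + x)/(7*h + x)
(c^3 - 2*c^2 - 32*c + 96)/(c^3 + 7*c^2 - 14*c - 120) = (c - 4)/(c + 5)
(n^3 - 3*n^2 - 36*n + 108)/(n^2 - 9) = (n^2 - 36)/(n + 3)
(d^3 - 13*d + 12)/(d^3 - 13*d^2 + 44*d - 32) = (d^2 + d - 12)/(d^2 - 12*d + 32)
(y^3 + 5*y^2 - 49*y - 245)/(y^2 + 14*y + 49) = (y^2 - 2*y - 35)/(y + 7)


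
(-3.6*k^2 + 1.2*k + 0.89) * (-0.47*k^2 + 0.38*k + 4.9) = 1.692*k^4 - 1.932*k^3 - 17.6023*k^2 + 6.2182*k + 4.361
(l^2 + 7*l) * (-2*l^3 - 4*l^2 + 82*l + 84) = -2*l^5 - 18*l^4 + 54*l^3 + 658*l^2 + 588*l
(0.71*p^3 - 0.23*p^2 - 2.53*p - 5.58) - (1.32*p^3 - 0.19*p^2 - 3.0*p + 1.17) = -0.61*p^3 - 0.04*p^2 + 0.47*p - 6.75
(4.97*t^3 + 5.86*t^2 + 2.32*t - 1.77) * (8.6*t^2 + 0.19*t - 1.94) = 42.742*t^5 + 51.3403*t^4 + 11.4236*t^3 - 26.1496*t^2 - 4.8371*t + 3.4338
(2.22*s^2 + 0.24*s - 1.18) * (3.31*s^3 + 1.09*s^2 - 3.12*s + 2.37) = 7.3482*s^5 + 3.2142*s^4 - 10.5706*s^3 + 3.2264*s^2 + 4.2504*s - 2.7966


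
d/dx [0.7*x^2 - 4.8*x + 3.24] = 1.4*x - 4.8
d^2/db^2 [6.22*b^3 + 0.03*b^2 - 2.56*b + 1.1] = 37.32*b + 0.06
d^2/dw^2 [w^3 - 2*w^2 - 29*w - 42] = 6*w - 4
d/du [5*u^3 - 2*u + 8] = 15*u^2 - 2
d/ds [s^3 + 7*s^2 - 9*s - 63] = 3*s^2 + 14*s - 9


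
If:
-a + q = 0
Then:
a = q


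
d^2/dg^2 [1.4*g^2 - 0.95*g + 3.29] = 2.80000000000000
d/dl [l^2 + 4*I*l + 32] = 2*l + 4*I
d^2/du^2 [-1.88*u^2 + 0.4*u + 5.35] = -3.76000000000000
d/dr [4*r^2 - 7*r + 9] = 8*r - 7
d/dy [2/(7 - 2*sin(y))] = 4*cos(y)/(2*sin(y) - 7)^2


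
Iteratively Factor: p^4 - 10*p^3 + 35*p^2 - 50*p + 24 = (p - 4)*(p^3 - 6*p^2 + 11*p - 6) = (p - 4)*(p - 3)*(p^2 - 3*p + 2) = (p - 4)*(p - 3)*(p - 1)*(p - 2)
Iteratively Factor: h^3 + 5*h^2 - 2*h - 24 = (h - 2)*(h^2 + 7*h + 12) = (h - 2)*(h + 3)*(h + 4)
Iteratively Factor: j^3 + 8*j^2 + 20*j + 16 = (j + 4)*(j^2 + 4*j + 4) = (j + 2)*(j + 4)*(j + 2)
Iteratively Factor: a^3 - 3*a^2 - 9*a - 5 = (a + 1)*(a^2 - 4*a - 5) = (a - 5)*(a + 1)*(a + 1)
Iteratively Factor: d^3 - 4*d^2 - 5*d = (d + 1)*(d^2 - 5*d) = (d - 5)*(d + 1)*(d)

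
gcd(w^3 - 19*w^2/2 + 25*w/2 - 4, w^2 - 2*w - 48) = w - 8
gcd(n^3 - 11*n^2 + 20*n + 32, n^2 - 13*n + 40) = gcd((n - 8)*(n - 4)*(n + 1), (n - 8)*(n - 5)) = n - 8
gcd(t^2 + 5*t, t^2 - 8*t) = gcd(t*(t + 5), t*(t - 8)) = t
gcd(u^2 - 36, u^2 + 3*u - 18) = u + 6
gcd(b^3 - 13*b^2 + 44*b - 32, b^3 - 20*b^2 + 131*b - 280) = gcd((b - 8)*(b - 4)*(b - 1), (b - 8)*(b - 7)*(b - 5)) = b - 8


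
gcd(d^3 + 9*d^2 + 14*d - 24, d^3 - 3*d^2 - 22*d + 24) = d^2 + 3*d - 4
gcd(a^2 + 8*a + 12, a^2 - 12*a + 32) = 1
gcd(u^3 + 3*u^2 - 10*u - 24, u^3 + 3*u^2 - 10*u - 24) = u^3 + 3*u^2 - 10*u - 24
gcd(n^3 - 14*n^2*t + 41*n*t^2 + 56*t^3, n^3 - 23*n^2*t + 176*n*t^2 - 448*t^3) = n^2 - 15*n*t + 56*t^2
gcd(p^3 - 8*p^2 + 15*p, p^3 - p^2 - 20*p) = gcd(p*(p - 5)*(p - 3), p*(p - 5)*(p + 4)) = p^2 - 5*p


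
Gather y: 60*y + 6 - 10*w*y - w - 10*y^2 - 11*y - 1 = -w - 10*y^2 + y*(49 - 10*w) + 5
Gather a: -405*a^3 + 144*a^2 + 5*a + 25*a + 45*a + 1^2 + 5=-405*a^3 + 144*a^2 + 75*a + 6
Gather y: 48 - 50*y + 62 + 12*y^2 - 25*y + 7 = 12*y^2 - 75*y + 117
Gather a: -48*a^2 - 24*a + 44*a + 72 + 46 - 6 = -48*a^2 + 20*a + 112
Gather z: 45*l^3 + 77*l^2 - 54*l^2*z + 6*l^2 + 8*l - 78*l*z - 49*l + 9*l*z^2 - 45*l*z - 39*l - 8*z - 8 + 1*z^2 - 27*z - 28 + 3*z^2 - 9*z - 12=45*l^3 + 83*l^2 - 80*l + z^2*(9*l + 4) + z*(-54*l^2 - 123*l - 44) - 48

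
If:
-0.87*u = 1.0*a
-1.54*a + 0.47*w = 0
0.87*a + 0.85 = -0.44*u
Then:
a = -2.33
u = 2.68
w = -7.65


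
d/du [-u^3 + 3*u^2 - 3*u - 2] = -3*u^2 + 6*u - 3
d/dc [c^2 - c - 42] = 2*c - 1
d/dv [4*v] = 4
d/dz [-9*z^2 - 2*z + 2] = -18*z - 2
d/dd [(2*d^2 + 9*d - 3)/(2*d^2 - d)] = (-20*d^2 + 12*d - 3)/(d^2*(4*d^2 - 4*d + 1))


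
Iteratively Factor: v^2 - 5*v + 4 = (v - 4)*(v - 1)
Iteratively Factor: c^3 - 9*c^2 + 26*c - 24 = (c - 2)*(c^2 - 7*c + 12) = (c - 4)*(c - 2)*(c - 3)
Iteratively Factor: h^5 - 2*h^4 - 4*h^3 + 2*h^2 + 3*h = (h + 1)*(h^4 - 3*h^3 - h^2 + 3*h) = h*(h + 1)*(h^3 - 3*h^2 - h + 3) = h*(h - 1)*(h + 1)*(h^2 - 2*h - 3) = h*(h - 1)*(h + 1)^2*(h - 3)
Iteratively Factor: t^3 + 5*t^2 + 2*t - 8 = (t + 2)*(t^2 + 3*t - 4) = (t - 1)*(t + 2)*(t + 4)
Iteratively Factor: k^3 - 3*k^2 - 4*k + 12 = (k + 2)*(k^2 - 5*k + 6) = (k - 2)*(k + 2)*(k - 3)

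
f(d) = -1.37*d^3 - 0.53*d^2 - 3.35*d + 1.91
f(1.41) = -7.71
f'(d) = -4.11*d^2 - 1.06*d - 3.35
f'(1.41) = -13.02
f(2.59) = -34.12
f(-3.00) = 44.18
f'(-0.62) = -4.27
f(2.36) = -26.96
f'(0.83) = -7.06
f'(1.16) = -10.11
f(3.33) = -65.71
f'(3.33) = -52.46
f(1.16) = -4.83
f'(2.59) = -33.67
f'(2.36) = -28.74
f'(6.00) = -157.67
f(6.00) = -333.19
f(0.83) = -2.02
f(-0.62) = 4.11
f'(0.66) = -5.84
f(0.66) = -0.93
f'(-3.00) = -37.16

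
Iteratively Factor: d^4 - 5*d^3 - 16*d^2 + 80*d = (d + 4)*(d^3 - 9*d^2 + 20*d) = (d - 5)*(d + 4)*(d^2 - 4*d) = (d - 5)*(d - 4)*(d + 4)*(d)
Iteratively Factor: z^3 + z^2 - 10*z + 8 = (z + 4)*(z^2 - 3*z + 2) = (z - 2)*(z + 4)*(z - 1)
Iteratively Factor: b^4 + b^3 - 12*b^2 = (b)*(b^3 + b^2 - 12*b) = b^2*(b^2 + b - 12) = b^2*(b - 3)*(b + 4)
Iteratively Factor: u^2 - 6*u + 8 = (u - 4)*(u - 2)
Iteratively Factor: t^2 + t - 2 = (t - 1)*(t + 2)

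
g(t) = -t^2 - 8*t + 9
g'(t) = -2*t - 8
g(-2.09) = 21.35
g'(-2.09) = -3.82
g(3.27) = -27.85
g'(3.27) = -14.54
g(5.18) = -59.27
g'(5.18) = -18.36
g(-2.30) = 22.11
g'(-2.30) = -3.40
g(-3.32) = 24.54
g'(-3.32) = -1.36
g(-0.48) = 12.61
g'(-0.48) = -7.04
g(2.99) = -23.86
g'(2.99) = -13.98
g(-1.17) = 16.99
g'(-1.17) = -5.66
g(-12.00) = -39.00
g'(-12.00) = 16.00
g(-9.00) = 0.00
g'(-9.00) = 10.00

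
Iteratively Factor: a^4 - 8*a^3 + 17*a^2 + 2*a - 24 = (a + 1)*(a^3 - 9*a^2 + 26*a - 24) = (a - 2)*(a + 1)*(a^2 - 7*a + 12) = (a - 4)*(a - 2)*(a + 1)*(a - 3)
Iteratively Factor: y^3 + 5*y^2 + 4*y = (y)*(y^2 + 5*y + 4) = y*(y + 1)*(y + 4)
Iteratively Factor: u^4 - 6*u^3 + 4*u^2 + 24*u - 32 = (u - 4)*(u^3 - 2*u^2 - 4*u + 8) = (u - 4)*(u + 2)*(u^2 - 4*u + 4) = (u - 4)*(u - 2)*(u + 2)*(u - 2)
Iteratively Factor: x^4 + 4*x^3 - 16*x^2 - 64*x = (x + 4)*(x^3 - 16*x) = (x + 4)^2*(x^2 - 4*x) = x*(x + 4)^2*(x - 4)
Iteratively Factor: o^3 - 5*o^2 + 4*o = (o - 1)*(o^2 - 4*o) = o*(o - 1)*(o - 4)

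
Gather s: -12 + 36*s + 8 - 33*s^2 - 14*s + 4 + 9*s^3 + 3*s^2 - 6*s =9*s^3 - 30*s^2 + 16*s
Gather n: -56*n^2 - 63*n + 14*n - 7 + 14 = -56*n^2 - 49*n + 7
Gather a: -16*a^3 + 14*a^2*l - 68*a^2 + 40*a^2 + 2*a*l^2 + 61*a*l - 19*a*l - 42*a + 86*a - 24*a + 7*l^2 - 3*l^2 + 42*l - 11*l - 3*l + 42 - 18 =-16*a^3 + a^2*(14*l - 28) + a*(2*l^2 + 42*l + 20) + 4*l^2 + 28*l + 24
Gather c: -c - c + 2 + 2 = 4 - 2*c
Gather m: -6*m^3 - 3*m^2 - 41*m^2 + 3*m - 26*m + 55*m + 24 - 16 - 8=-6*m^3 - 44*m^2 + 32*m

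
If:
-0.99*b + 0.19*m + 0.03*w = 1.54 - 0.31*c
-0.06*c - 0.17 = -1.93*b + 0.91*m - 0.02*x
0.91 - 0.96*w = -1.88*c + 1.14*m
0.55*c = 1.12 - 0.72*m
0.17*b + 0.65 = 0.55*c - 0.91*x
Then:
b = -0.38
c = 3.59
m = -1.19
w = 9.38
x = 1.52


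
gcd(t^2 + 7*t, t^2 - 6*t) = t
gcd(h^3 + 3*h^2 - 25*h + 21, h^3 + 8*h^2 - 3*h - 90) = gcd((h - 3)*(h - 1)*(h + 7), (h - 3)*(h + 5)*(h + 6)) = h - 3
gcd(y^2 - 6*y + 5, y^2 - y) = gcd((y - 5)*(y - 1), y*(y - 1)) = y - 1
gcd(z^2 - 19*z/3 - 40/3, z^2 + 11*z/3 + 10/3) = z + 5/3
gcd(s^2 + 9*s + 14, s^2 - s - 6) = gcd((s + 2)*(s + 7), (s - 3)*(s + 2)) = s + 2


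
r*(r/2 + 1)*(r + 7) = r^3/2 + 9*r^2/2 + 7*r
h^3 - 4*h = h*(h - 2)*(h + 2)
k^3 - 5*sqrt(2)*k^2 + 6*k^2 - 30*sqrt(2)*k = k*(k + 6)*(k - 5*sqrt(2))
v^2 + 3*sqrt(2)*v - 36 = (v - 3*sqrt(2))*(v + 6*sqrt(2))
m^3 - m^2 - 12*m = m*(m - 4)*(m + 3)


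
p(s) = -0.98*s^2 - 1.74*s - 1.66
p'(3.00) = -7.62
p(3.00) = -15.70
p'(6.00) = -13.50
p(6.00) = -47.38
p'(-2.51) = 3.18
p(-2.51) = -3.47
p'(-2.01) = 2.20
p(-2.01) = -2.12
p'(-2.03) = 2.24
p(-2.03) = -2.17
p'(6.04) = -13.58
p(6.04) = -47.92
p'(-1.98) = 2.14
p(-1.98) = -2.06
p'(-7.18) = 12.33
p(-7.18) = -39.69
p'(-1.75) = 1.69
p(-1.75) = -1.62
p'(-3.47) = 5.06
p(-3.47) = -7.42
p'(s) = -1.96*s - 1.74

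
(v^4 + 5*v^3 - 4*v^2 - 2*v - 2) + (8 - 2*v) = v^4 + 5*v^3 - 4*v^2 - 4*v + 6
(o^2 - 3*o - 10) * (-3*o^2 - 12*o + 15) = -3*o^4 - 3*o^3 + 81*o^2 + 75*o - 150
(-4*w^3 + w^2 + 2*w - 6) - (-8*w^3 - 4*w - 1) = 4*w^3 + w^2 + 6*w - 5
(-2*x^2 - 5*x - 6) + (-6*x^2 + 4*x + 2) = -8*x^2 - x - 4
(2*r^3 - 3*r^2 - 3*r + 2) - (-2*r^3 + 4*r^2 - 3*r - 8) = 4*r^3 - 7*r^2 + 10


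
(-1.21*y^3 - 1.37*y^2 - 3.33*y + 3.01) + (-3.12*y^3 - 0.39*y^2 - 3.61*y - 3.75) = -4.33*y^3 - 1.76*y^2 - 6.94*y - 0.74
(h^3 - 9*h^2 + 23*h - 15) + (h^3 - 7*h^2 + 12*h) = 2*h^3 - 16*h^2 + 35*h - 15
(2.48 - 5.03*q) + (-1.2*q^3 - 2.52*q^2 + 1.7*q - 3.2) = -1.2*q^3 - 2.52*q^2 - 3.33*q - 0.72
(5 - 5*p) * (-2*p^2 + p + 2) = 10*p^3 - 15*p^2 - 5*p + 10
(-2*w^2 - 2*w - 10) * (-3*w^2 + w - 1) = 6*w^4 + 4*w^3 + 30*w^2 - 8*w + 10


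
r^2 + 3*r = r*(r + 3)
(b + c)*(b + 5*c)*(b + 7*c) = b^3 + 13*b^2*c + 47*b*c^2 + 35*c^3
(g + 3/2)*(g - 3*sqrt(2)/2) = g^2 - 3*sqrt(2)*g/2 + 3*g/2 - 9*sqrt(2)/4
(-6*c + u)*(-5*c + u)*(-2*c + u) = -60*c^3 + 52*c^2*u - 13*c*u^2 + u^3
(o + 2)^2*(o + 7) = o^3 + 11*o^2 + 32*o + 28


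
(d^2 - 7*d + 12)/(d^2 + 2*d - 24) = (d - 3)/(d + 6)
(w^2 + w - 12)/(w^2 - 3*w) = (w + 4)/w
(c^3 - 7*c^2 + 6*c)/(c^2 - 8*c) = (c^2 - 7*c + 6)/(c - 8)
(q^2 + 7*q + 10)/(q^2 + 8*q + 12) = (q + 5)/(q + 6)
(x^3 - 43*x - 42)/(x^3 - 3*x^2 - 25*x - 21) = (x + 6)/(x + 3)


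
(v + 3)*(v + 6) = v^2 + 9*v + 18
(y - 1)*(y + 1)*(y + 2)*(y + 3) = y^4 + 5*y^3 + 5*y^2 - 5*y - 6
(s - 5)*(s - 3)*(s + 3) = s^3 - 5*s^2 - 9*s + 45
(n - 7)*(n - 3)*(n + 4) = n^3 - 6*n^2 - 19*n + 84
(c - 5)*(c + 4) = c^2 - c - 20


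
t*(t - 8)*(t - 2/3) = t^3 - 26*t^2/3 + 16*t/3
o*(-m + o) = -m*o + o^2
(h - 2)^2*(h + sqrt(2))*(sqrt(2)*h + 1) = sqrt(2)*h^4 - 4*sqrt(2)*h^3 + 3*h^3 - 12*h^2 + 5*sqrt(2)*h^2 - 4*sqrt(2)*h + 12*h + 4*sqrt(2)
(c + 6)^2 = c^2 + 12*c + 36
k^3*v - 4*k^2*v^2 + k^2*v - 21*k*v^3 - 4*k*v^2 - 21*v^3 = (k - 7*v)*(k + 3*v)*(k*v + v)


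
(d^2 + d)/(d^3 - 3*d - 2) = d/(d^2 - d - 2)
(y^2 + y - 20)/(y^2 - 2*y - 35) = (y - 4)/(y - 7)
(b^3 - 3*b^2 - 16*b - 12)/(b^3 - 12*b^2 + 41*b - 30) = (b^2 + 3*b + 2)/(b^2 - 6*b + 5)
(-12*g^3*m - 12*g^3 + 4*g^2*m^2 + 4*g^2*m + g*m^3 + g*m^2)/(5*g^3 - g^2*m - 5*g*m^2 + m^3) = g*(-12*g^2*m - 12*g^2 + 4*g*m^2 + 4*g*m + m^3 + m^2)/(5*g^3 - g^2*m - 5*g*m^2 + m^3)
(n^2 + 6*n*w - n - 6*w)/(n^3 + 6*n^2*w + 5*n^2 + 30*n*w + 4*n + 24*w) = (n - 1)/(n^2 + 5*n + 4)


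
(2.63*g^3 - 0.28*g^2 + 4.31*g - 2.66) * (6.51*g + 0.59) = 17.1213*g^4 - 0.2711*g^3 + 27.8929*g^2 - 14.7737*g - 1.5694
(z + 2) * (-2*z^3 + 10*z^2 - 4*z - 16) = -2*z^4 + 6*z^3 + 16*z^2 - 24*z - 32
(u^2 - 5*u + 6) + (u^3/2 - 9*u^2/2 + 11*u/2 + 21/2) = u^3/2 - 7*u^2/2 + u/2 + 33/2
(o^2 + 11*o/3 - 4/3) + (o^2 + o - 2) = 2*o^2 + 14*o/3 - 10/3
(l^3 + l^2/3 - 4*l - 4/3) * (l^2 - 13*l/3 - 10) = l^5 - 4*l^4 - 139*l^3/9 + 38*l^2/3 + 412*l/9 + 40/3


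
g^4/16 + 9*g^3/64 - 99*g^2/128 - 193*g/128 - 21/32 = (g/4 + 1/4)*(g/4 + 1)*(g - 7/2)*(g + 3/4)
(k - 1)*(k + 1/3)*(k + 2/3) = k^3 - 7*k/9 - 2/9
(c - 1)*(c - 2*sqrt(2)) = c^2 - 2*sqrt(2)*c - c + 2*sqrt(2)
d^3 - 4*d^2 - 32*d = d*(d - 8)*(d + 4)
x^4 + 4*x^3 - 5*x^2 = x^2*(x - 1)*(x + 5)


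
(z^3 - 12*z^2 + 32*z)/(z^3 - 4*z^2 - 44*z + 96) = z*(z - 4)/(z^2 + 4*z - 12)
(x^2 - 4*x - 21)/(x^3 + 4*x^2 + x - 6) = (x - 7)/(x^2 + x - 2)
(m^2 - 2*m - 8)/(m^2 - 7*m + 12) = (m + 2)/(m - 3)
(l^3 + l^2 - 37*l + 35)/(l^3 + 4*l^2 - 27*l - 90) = (l^2 + 6*l - 7)/(l^2 + 9*l + 18)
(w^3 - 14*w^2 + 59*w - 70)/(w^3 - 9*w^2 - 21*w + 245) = (w^2 - 7*w + 10)/(w^2 - 2*w - 35)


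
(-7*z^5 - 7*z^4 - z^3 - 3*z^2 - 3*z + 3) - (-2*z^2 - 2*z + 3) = -7*z^5 - 7*z^4 - z^3 - z^2 - z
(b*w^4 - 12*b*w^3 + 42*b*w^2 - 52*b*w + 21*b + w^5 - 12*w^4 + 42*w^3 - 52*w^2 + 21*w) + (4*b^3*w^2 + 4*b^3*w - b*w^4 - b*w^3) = 4*b^3*w^2 + 4*b^3*w - 13*b*w^3 + 42*b*w^2 - 52*b*w + 21*b + w^5 - 12*w^4 + 42*w^3 - 52*w^2 + 21*w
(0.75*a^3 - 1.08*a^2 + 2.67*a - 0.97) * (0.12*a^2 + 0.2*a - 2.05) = 0.09*a^5 + 0.0204*a^4 - 1.4331*a^3 + 2.6316*a^2 - 5.6675*a + 1.9885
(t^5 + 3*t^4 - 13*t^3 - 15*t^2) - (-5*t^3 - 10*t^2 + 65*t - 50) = t^5 + 3*t^4 - 8*t^3 - 5*t^2 - 65*t + 50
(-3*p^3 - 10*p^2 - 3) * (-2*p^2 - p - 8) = 6*p^5 + 23*p^4 + 34*p^3 + 86*p^2 + 3*p + 24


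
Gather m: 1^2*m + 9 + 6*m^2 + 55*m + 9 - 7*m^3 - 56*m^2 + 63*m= -7*m^3 - 50*m^2 + 119*m + 18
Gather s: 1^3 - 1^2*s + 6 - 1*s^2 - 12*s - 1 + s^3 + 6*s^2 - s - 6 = s^3 + 5*s^2 - 14*s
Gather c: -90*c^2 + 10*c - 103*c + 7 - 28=-90*c^2 - 93*c - 21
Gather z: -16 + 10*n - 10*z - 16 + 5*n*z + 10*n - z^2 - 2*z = 20*n - z^2 + z*(5*n - 12) - 32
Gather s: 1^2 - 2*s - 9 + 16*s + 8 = 14*s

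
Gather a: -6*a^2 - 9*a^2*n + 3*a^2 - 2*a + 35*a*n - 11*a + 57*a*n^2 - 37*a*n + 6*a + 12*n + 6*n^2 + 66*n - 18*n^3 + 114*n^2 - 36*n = a^2*(-9*n - 3) + a*(57*n^2 - 2*n - 7) - 18*n^3 + 120*n^2 + 42*n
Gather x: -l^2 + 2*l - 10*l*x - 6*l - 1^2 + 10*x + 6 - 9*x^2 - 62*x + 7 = -l^2 - 4*l - 9*x^2 + x*(-10*l - 52) + 12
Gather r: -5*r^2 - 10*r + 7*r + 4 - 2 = -5*r^2 - 3*r + 2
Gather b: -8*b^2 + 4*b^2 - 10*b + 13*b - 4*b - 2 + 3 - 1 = -4*b^2 - b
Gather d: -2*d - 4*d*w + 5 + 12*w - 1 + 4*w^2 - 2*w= d*(-4*w - 2) + 4*w^2 + 10*w + 4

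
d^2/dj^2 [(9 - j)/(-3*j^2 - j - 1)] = 2*((26 - 9*j)*(3*j^2 + j + 1) + (j - 9)*(6*j + 1)^2)/(3*j^2 + j + 1)^3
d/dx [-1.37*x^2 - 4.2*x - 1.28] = -2.74*x - 4.2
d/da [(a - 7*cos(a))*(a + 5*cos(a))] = 2*a*sin(a) + 2*a + 35*sin(2*a) - 2*cos(a)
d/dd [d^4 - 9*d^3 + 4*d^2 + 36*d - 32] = 4*d^3 - 27*d^2 + 8*d + 36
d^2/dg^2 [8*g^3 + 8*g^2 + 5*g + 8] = 48*g + 16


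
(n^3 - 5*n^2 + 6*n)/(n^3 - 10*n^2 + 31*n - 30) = n/(n - 5)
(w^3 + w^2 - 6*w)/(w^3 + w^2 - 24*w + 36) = w*(w + 3)/(w^2 + 3*w - 18)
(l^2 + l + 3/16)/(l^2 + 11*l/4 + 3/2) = (l + 1/4)/(l + 2)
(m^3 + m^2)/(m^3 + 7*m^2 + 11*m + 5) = m^2/(m^2 + 6*m + 5)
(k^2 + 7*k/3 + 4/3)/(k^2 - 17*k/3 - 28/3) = (k + 1)/(k - 7)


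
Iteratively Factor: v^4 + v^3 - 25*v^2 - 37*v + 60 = (v - 5)*(v^3 + 6*v^2 + 5*v - 12) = (v - 5)*(v - 1)*(v^2 + 7*v + 12) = (v - 5)*(v - 1)*(v + 4)*(v + 3)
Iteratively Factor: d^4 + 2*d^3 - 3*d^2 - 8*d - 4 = (d + 2)*(d^3 - 3*d - 2) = (d + 1)*(d + 2)*(d^2 - d - 2) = (d - 2)*(d + 1)*(d + 2)*(d + 1)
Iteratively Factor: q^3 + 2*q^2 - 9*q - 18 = (q + 2)*(q^2 - 9) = (q + 2)*(q + 3)*(q - 3)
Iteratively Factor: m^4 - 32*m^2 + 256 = (m + 4)*(m^3 - 4*m^2 - 16*m + 64) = (m - 4)*(m + 4)*(m^2 - 16) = (m - 4)*(m + 4)^2*(m - 4)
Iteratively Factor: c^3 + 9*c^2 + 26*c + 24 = (c + 4)*(c^2 + 5*c + 6) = (c + 2)*(c + 4)*(c + 3)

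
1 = 1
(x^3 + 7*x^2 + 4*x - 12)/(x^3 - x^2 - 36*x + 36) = (x + 2)/(x - 6)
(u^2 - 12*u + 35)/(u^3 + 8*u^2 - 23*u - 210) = (u - 7)/(u^2 + 13*u + 42)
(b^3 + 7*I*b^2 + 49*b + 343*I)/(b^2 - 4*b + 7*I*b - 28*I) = (b^2 + 49)/(b - 4)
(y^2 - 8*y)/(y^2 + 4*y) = (y - 8)/(y + 4)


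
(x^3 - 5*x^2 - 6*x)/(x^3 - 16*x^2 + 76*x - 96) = x*(x + 1)/(x^2 - 10*x + 16)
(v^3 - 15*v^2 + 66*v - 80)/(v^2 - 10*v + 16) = v - 5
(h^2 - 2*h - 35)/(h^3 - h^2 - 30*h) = (h - 7)/(h*(h - 6))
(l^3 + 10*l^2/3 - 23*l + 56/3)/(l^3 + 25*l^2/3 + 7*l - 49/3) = (3*l - 8)/(3*l + 7)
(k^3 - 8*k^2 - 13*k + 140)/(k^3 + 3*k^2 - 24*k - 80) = (k - 7)/(k + 4)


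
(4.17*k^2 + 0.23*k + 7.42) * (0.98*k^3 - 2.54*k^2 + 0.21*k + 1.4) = 4.0866*k^5 - 10.3664*k^4 + 7.5631*k^3 - 12.9605*k^2 + 1.8802*k + 10.388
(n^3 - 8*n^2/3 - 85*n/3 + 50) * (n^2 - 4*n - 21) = n^5 - 20*n^4/3 - 116*n^3/3 + 658*n^2/3 + 395*n - 1050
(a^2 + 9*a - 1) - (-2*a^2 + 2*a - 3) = 3*a^2 + 7*a + 2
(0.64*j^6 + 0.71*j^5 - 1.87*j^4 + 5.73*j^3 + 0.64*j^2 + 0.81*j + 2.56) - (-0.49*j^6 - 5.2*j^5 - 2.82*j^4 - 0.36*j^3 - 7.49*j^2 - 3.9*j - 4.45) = 1.13*j^6 + 5.91*j^5 + 0.95*j^4 + 6.09*j^3 + 8.13*j^2 + 4.71*j + 7.01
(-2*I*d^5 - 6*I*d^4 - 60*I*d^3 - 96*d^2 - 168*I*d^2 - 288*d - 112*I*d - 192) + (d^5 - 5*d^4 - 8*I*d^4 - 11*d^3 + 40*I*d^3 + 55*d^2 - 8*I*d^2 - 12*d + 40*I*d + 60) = d^5 - 2*I*d^5 - 5*d^4 - 14*I*d^4 - 11*d^3 - 20*I*d^3 - 41*d^2 - 176*I*d^2 - 300*d - 72*I*d - 132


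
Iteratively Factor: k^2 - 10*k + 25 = (k - 5)*(k - 5)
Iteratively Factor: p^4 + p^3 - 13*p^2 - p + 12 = (p - 3)*(p^3 + 4*p^2 - p - 4) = (p - 3)*(p + 1)*(p^2 + 3*p - 4) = (p - 3)*(p + 1)*(p + 4)*(p - 1)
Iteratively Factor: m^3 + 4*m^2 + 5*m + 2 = (m + 2)*(m^2 + 2*m + 1) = (m + 1)*(m + 2)*(m + 1)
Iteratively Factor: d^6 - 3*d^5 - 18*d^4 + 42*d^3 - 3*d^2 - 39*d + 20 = (d + 4)*(d^5 - 7*d^4 + 10*d^3 + 2*d^2 - 11*d + 5) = (d - 1)*(d + 4)*(d^4 - 6*d^3 + 4*d^2 + 6*d - 5) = (d - 5)*(d - 1)*(d + 4)*(d^3 - d^2 - d + 1) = (d - 5)*(d - 1)*(d + 1)*(d + 4)*(d^2 - 2*d + 1) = (d - 5)*(d - 1)^2*(d + 1)*(d + 4)*(d - 1)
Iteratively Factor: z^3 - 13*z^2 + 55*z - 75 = (z - 5)*(z^2 - 8*z + 15) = (z - 5)*(z - 3)*(z - 5)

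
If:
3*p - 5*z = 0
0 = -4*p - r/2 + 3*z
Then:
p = 5*z/3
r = -22*z/3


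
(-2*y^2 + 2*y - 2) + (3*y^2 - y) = y^2 + y - 2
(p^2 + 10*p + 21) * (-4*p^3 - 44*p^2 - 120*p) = -4*p^5 - 84*p^4 - 644*p^3 - 2124*p^2 - 2520*p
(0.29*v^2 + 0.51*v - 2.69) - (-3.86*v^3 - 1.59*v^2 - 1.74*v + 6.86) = 3.86*v^3 + 1.88*v^2 + 2.25*v - 9.55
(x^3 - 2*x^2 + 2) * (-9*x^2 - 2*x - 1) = -9*x^5 + 16*x^4 + 3*x^3 - 16*x^2 - 4*x - 2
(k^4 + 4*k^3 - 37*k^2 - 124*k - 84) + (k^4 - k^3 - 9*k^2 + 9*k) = 2*k^4 + 3*k^3 - 46*k^2 - 115*k - 84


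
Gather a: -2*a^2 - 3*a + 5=-2*a^2 - 3*a + 5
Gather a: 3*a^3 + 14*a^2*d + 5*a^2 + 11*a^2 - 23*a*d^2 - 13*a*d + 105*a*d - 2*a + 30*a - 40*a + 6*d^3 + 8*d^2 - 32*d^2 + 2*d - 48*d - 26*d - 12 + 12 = 3*a^3 + a^2*(14*d + 16) + a*(-23*d^2 + 92*d - 12) + 6*d^3 - 24*d^2 - 72*d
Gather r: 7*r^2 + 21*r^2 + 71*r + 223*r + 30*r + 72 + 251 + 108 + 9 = 28*r^2 + 324*r + 440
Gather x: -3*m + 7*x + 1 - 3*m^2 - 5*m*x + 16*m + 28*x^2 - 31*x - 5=-3*m^2 + 13*m + 28*x^2 + x*(-5*m - 24) - 4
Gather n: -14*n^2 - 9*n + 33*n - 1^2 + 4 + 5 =-14*n^2 + 24*n + 8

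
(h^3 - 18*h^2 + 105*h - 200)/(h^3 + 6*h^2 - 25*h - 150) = (h^2 - 13*h + 40)/(h^2 + 11*h + 30)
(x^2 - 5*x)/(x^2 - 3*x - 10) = x/(x + 2)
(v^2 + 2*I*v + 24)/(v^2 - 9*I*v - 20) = (v + 6*I)/(v - 5*I)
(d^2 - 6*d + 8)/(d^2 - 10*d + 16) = (d - 4)/(d - 8)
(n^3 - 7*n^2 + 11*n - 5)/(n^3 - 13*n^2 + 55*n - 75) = (n^2 - 2*n + 1)/(n^2 - 8*n + 15)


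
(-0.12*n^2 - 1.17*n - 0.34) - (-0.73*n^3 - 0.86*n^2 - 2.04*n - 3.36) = 0.73*n^3 + 0.74*n^2 + 0.87*n + 3.02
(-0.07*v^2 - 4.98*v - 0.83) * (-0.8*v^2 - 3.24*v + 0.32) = 0.056*v^4 + 4.2108*v^3 + 16.7768*v^2 + 1.0956*v - 0.2656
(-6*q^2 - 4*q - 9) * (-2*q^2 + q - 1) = 12*q^4 + 2*q^3 + 20*q^2 - 5*q + 9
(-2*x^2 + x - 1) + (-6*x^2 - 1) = -8*x^2 + x - 2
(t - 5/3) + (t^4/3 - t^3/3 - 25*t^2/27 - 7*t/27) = t^4/3 - t^3/3 - 25*t^2/27 + 20*t/27 - 5/3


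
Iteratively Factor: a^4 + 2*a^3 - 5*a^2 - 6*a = (a - 2)*(a^3 + 4*a^2 + 3*a) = a*(a - 2)*(a^2 + 4*a + 3) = a*(a - 2)*(a + 3)*(a + 1)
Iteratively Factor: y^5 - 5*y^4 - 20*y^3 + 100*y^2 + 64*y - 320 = (y + 4)*(y^4 - 9*y^3 + 16*y^2 + 36*y - 80) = (y - 2)*(y + 4)*(y^3 - 7*y^2 + 2*y + 40) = (y - 2)*(y + 2)*(y + 4)*(y^2 - 9*y + 20) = (y - 4)*(y - 2)*(y + 2)*(y + 4)*(y - 5)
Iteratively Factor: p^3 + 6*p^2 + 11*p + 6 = (p + 3)*(p^2 + 3*p + 2) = (p + 2)*(p + 3)*(p + 1)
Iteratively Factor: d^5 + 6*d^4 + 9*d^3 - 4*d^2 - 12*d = (d - 1)*(d^4 + 7*d^3 + 16*d^2 + 12*d) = d*(d - 1)*(d^3 + 7*d^2 + 16*d + 12) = d*(d - 1)*(d + 3)*(d^2 + 4*d + 4) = d*(d - 1)*(d + 2)*(d + 3)*(d + 2)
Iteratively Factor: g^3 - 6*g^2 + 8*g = (g)*(g^2 - 6*g + 8) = g*(g - 4)*(g - 2)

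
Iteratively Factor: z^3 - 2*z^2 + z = (z - 1)*(z^2 - z) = z*(z - 1)*(z - 1)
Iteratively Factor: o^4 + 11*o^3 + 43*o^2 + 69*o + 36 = (o + 4)*(o^3 + 7*o^2 + 15*o + 9) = (o + 3)*(o + 4)*(o^2 + 4*o + 3) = (o + 1)*(o + 3)*(o + 4)*(o + 3)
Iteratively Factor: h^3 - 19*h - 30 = (h + 2)*(h^2 - 2*h - 15) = (h - 5)*(h + 2)*(h + 3)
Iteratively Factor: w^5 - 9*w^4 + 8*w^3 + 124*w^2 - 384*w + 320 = (w - 2)*(w^4 - 7*w^3 - 6*w^2 + 112*w - 160) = (w - 2)*(w + 4)*(w^3 - 11*w^2 + 38*w - 40) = (w - 4)*(w - 2)*(w + 4)*(w^2 - 7*w + 10) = (w - 5)*(w - 4)*(w - 2)*(w + 4)*(w - 2)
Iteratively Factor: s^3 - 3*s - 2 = (s - 2)*(s^2 + 2*s + 1) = (s - 2)*(s + 1)*(s + 1)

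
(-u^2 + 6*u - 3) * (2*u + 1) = -2*u^3 + 11*u^2 - 3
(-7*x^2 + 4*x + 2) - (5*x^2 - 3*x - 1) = -12*x^2 + 7*x + 3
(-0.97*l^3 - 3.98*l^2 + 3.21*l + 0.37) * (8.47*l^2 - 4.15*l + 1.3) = -8.2159*l^5 - 29.6851*l^4 + 42.4447*l^3 - 15.3616*l^2 + 2.6375*l + 0.481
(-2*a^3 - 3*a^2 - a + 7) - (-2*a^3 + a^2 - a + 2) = 5 - 4*a^2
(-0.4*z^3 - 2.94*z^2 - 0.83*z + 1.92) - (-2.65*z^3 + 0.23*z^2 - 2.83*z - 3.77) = 2.25*z^3 - 3.17*z^2 + 2.0*z + 5.69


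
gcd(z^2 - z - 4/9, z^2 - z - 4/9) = z^2 - z - 4/9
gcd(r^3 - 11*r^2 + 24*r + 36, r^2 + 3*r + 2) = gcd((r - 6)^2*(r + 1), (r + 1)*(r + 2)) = r + 1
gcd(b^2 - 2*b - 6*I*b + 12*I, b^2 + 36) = b - 6*I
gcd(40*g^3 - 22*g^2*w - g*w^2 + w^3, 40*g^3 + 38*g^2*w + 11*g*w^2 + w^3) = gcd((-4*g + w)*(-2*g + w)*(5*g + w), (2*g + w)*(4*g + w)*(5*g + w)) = 5*g + w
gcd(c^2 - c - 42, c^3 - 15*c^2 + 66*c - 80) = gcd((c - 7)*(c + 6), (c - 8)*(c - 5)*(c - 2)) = 1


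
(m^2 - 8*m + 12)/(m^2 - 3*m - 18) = (m - 2)/(m + 3)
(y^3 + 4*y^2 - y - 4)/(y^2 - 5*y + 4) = (y^2 + 5*y + 4)/(y - 4)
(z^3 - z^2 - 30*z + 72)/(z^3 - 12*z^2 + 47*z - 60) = (z + 6)/(z - 5)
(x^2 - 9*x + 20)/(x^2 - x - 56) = (-x^2 + 9*x - 20)/(-x^2 + x + 56)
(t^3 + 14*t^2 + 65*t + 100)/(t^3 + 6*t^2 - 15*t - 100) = (t + 4)/(t - 4)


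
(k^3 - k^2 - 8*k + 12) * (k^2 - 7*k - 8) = k^5 - 8*k^4 - 9*k^3 + 76*k^2 - 20*k - 96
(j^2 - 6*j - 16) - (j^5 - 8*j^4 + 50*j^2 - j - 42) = -j^5 + 8*j^4 - 49*j^2 - 5*j + 26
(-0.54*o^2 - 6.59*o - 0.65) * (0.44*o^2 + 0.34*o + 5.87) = -0.2376*o^4 - 3.0832*o^3 - 5.6964*o^2 - 38.9043*o - 3.8155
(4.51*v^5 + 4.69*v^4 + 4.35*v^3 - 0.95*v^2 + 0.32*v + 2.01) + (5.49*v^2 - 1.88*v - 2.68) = 4.51*v^5 + 4.69*v^4 + 4.35*v^3 + 4.54*v^2 - 1.56*v - 0.67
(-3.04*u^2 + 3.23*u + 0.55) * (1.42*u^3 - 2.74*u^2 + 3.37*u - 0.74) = -4.3168*u^5 + 12.9162*u^4 - 18.314*u^3 + 11.6277*u^2 - 0.5367*u - 0.407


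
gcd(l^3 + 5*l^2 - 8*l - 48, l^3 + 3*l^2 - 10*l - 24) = l^2 + l - 12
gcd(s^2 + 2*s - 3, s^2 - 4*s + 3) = s - 1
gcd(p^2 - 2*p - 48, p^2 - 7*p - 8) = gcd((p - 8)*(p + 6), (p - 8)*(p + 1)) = p - 8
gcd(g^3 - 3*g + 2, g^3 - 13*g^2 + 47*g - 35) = g - 1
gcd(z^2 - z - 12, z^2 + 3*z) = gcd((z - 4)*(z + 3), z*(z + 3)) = z + 3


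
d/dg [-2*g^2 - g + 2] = -4*g - 1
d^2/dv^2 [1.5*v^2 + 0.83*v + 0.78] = 3.00000000000000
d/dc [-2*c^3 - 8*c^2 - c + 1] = -6*c^2 - 16*c - 1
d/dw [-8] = 0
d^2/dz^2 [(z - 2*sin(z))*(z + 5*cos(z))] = 2*z*sin(z) - 5*z*cos(z) - 10*sin(z) + 20*sin(2*z) - 4*cos(z) + 2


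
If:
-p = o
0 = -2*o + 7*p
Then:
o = 0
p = 0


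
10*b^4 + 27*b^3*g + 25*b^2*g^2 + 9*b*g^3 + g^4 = (b + g)^2*(2*b + g)*(5*b + g)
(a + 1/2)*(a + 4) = a^2 + 9*a/2 + 2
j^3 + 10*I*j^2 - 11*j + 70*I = (j - 2*I)*(j + 5*I)*(j + 7*I)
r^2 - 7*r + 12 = (r - 4)*(r - 3)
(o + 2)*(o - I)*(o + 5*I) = o^3 + 2*o^2 + 4*I*o^2 + 5*o + 8*I*o + 10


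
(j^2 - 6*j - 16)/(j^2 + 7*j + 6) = (j^2 - 6*j - 16)/(j^2 + 7*j + 6)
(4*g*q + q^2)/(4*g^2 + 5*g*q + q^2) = q/(g + q)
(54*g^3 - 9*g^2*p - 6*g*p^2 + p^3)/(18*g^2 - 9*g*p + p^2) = 3*g + p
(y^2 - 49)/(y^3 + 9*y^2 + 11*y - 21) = (y - 7)/(y^2 + 2*y - 3)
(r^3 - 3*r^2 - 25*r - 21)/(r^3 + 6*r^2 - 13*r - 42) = (r^3 - 3*r^2 - 25*r - 21)/(r^3 + 6*r^2 - 13*r - 42)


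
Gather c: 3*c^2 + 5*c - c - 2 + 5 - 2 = 3*c^2 + 4*c + 1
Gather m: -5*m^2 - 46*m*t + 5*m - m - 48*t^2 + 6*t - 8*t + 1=-5*m^2 + m*(4 - 46*t) - 48*t^2 - 2*t + 1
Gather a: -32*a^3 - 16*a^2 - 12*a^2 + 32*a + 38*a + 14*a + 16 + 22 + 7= -32*a^3 - 28*a^2 + 84*a + 45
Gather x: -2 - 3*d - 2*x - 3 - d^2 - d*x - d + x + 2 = -d^2 - 4*d + x*(-d - 1) - 3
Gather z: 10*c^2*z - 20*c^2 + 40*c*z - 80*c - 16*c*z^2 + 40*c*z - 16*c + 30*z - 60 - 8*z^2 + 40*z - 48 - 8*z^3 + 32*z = -20*c^2 - 96*c - 8*z^3 + z^2*(-16*c - 8) + z*(10*c^2 + 80*c + 102) - 108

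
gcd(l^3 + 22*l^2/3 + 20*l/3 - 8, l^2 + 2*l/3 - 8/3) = l + 2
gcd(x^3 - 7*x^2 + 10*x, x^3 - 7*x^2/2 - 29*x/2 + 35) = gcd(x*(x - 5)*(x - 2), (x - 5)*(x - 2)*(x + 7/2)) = x^2 - 7*x + 10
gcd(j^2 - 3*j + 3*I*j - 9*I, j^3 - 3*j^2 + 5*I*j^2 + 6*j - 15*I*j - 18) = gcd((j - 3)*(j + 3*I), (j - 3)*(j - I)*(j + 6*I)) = j - 3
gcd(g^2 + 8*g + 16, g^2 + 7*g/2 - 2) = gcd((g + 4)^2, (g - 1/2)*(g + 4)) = g + 4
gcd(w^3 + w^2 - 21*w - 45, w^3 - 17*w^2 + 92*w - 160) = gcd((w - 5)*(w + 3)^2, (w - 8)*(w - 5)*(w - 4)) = w - 5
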